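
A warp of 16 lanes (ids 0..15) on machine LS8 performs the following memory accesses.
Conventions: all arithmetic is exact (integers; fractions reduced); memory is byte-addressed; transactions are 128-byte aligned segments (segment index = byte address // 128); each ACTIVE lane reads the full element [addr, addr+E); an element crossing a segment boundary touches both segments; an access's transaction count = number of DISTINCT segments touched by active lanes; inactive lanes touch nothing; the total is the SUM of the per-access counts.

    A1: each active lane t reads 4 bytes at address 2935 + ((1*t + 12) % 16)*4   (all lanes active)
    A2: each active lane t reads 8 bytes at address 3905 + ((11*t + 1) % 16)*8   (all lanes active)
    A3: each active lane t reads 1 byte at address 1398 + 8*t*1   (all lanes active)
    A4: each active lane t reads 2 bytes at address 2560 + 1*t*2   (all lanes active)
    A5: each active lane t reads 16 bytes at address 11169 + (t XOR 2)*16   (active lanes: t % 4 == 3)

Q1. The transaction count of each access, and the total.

A1: 2 transactions
A2: 2 transactions
A3: 2 transactions
A4: 1 transaction
A5: 3 transactions

Answer: 2,2,2,1,3; total 10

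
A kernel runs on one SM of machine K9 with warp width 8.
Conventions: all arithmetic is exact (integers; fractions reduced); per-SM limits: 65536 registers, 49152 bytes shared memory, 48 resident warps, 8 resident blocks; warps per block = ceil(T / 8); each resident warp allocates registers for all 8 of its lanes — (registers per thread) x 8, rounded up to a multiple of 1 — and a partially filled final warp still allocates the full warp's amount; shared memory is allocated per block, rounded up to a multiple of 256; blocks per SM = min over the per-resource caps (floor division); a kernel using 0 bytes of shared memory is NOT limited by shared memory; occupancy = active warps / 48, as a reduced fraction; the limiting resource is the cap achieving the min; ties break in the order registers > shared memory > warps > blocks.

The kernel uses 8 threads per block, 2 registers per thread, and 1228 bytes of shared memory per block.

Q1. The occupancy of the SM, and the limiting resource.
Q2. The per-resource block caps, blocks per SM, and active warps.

Answer: occupancy 1/6, limited by blocks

registers: 4096 blocks
shared memory: 38 blocks
warps: 48 blocks
blocks: 8 blocks

Answer: 8 blocks, 8 active warps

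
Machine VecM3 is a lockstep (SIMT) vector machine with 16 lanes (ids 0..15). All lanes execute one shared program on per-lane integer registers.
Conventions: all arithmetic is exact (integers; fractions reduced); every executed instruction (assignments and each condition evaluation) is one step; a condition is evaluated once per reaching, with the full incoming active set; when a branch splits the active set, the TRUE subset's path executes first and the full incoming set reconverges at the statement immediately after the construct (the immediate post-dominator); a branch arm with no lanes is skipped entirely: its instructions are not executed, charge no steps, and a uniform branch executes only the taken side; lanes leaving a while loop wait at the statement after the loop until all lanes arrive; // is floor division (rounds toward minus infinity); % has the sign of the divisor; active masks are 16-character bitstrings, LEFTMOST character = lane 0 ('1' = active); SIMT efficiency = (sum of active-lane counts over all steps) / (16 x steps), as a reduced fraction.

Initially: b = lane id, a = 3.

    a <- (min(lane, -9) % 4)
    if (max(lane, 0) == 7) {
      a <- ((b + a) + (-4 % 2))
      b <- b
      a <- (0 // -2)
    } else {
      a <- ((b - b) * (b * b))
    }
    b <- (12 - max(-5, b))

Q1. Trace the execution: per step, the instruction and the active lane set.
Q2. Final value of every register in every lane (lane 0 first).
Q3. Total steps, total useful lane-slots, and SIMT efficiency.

step 0: a <- (min(lane, -9) % 4)     1111111111111111
step 1: eval (max(lane, 0) == 7)     1111111111111111
step 2: a <- ((b + a) + (-4 % 2))    0000000100000000
step 3: b <- b                       0000000100000000
step 4: a <- (0 // -2)               0000000100000000
step 5: a <- ((b - b) * (b * b))     1111111011111111
step 6: b <- (12 - max(-5, b))       1111111111111111

Answer: 7 steps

b: 12,11,10,9,8,7,6,5,4,3,2,1,0,-1,-2,-3
a: 0,0,0,0,0,0,0,0,0,0,0,0,0,0,0,0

steps = 7; useful = 66; efficiency = 66/112 = 33/56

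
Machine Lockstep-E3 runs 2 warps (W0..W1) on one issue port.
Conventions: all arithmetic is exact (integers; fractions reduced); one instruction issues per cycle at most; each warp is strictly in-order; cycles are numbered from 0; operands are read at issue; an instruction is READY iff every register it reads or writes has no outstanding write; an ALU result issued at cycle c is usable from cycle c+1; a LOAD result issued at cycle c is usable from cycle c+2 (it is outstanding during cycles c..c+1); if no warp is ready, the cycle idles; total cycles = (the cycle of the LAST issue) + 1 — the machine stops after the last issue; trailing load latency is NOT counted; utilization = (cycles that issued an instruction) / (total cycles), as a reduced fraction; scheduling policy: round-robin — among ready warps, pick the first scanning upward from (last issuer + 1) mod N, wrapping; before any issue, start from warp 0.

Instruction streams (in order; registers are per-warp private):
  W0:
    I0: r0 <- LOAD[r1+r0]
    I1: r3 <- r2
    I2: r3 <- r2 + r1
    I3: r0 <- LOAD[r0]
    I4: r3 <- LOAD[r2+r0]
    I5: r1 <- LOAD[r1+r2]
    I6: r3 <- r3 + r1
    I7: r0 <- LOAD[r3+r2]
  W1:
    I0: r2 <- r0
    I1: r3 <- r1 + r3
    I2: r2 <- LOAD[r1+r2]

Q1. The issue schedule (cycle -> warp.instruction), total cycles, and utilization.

cycle 0: W0.I0
cycle 1: W1.I0
cycle 2: W0.I1
cycle 3: W1.I1
cycle 4: W0.I2
cycle 5: W1.I2
cycle 6: W0.I3
cycle 7: idle
cycle 8: W0.I4
cycle 9: W0.I5
cycle 10: idle
cycle 11: W0.I6
cycle 12: W0.I7

Answer: 13 cycles, utilization 11/13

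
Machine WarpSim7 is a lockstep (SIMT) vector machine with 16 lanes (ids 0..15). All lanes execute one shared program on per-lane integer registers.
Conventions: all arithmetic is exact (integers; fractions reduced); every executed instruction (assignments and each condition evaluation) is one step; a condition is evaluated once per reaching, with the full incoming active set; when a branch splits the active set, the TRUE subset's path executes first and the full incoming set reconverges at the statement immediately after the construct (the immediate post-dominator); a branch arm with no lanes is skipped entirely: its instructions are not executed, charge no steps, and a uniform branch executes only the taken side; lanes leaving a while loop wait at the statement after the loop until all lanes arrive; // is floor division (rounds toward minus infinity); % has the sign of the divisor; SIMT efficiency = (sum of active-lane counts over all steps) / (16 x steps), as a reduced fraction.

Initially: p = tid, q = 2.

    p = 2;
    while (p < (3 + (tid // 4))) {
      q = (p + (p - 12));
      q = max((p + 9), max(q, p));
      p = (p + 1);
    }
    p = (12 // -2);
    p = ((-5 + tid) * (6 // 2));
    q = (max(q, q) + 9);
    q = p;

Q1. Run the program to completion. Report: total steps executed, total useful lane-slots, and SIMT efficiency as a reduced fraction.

Answer: 22 steps, 256 useful, 8/11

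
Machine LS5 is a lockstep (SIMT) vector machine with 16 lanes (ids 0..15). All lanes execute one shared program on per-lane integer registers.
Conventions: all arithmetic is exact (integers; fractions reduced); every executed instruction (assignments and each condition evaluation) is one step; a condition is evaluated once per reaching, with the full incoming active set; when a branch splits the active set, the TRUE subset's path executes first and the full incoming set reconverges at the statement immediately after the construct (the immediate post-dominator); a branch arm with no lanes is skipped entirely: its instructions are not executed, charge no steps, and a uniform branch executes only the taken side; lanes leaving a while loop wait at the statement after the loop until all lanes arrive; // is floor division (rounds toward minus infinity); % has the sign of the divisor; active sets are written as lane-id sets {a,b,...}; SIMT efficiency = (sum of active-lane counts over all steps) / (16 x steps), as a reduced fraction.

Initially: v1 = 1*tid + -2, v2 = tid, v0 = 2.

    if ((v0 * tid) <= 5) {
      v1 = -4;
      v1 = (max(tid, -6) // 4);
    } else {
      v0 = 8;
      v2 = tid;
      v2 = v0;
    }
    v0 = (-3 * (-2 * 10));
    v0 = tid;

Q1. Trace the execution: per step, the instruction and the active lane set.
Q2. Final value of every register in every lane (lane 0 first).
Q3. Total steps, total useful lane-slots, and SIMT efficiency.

step 0: eval ((v0 * tid) <= 5)       {0,1,2,3,4,5,6,7,8,9,10,11,12,13,14,15}
step 1: v1 <- -4                     {0,1,2}
step 2: v1 <- (max(tid, -6) // 4)    {0,1,2}
step 3: v0 <- 8                      {3,4,5,6,7,8,9,10,11,12,13,14,15}
step 4: v2 <- tid                    {3,4,5,6,7,8,9,10,11,12,13,14,15}
step 5: v2 <- v0                     {3,4,5,6,7,8,9,10,11,12,13,14,15}
step 6: v0 <- (-3 * (-2 * 10))       {0,1,2,3,4,5,6,7,8,9,10,11,12,13,14,15}
step 7: v0 <- tid                    {0,1,2,3,4,5,6,7,8,9,10,11,12,13,14,15}

Answer: 8 steps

v1: 0,0,0,1,2,3,4,5,6,7,8,9,10,11,12,13
v2: 0,1,2,8,8,8,8,8,8,8,8,8,8,8,8,8
v0: 0,1,2,3,4,5,6,7,8,9,10,11,12,13,14,15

steps = 8; useful = 93; efficiency = 93/128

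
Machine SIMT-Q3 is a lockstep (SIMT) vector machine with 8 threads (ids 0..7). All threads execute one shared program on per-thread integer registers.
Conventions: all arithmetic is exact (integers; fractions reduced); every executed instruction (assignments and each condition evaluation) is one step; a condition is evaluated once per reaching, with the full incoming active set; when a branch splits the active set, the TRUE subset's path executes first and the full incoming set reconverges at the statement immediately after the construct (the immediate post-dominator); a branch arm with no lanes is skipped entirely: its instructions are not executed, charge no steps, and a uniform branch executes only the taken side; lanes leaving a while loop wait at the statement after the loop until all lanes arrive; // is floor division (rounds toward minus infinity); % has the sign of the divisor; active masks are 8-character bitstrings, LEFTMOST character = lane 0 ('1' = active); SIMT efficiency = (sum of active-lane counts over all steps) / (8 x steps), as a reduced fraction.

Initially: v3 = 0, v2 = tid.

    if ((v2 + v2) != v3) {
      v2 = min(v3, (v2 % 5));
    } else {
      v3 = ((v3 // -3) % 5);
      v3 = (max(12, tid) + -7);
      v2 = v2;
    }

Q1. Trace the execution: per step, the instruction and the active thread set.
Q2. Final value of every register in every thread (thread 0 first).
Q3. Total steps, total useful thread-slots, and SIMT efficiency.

step 0: eval ((v2 + v2) != v3)       11111111
step 1: v2 <- min(v3, (v2 % 5))      01111111
step 2: v3 <- ((v3 // -3) % 5)       10000000
step 3: v3 <- (max(12, tid) + -7)    10000000
step 4: v2 <- v2                     10000000

Answer: 5 steps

v3: 5,0,0,0,0,0,0,0
v2: 0,0,0,0,0,0,0,0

steps = 5; useful = 18; efficiency = 18/40 = 9/20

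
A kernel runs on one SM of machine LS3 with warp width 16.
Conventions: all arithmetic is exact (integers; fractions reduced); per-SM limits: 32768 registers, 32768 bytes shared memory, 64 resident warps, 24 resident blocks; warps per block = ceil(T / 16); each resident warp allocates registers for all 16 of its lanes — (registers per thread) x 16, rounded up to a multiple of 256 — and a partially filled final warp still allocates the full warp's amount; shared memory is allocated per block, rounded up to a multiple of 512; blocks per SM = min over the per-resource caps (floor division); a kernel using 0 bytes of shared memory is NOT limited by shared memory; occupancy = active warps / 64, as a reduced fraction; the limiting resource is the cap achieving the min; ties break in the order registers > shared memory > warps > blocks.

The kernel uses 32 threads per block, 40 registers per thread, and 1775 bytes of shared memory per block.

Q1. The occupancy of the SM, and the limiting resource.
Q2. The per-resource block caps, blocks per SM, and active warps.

Answer: occupancy 1/2, limited by shared memory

registers: 21 blocks
shared memory: 16 blocks
warps: 32 blocks
blocks: 24 blocks

Answer: 16 blocks, 32 active warps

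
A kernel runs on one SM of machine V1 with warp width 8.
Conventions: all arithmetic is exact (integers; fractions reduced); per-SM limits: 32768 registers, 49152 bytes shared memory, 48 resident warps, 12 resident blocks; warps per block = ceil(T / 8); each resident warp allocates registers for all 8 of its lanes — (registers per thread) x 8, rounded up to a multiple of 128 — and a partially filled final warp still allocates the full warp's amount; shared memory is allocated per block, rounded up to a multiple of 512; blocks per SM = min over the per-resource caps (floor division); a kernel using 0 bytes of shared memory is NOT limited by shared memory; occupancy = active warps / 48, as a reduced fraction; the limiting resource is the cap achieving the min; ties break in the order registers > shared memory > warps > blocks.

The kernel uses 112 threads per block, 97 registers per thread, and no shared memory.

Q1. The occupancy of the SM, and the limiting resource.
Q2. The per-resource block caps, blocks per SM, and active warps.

Answer: occupancy 7/12, limited by registers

registers: 2 blocks
shared memory: no limit (kernel uses none)
warps: 3 blocks
blocks: 12 blocks

Answer: 2 blocks, 28 active warps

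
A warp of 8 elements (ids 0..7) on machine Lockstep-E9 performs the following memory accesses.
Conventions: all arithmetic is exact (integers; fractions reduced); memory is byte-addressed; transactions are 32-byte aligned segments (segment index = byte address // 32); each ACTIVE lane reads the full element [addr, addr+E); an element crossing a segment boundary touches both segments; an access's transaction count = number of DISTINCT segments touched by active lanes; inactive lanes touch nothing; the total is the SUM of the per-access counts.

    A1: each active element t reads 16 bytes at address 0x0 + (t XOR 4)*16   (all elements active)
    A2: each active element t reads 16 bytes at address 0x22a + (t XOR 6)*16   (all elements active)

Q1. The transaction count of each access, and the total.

A1: 4 transactions
A2: 5 transactions

Answer: 4,5; total 9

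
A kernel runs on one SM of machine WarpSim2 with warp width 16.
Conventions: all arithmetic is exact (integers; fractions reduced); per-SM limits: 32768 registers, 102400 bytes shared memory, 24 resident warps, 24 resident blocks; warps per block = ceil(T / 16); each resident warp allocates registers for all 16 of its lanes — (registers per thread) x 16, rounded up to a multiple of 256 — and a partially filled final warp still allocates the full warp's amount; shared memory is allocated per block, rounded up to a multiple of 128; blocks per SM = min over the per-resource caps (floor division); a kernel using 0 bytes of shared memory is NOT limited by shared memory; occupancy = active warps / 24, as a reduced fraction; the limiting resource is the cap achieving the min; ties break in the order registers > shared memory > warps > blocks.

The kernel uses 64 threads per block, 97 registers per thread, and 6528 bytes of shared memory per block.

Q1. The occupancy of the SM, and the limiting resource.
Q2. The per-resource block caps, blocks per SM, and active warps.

Answer: occupancy 2/3, limited by registers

registers: 4 blocks
shared memory: 15 blocks
warps: 6 blocks
blocks: 24 blocks

Answer: 4 blocks, 16 active warps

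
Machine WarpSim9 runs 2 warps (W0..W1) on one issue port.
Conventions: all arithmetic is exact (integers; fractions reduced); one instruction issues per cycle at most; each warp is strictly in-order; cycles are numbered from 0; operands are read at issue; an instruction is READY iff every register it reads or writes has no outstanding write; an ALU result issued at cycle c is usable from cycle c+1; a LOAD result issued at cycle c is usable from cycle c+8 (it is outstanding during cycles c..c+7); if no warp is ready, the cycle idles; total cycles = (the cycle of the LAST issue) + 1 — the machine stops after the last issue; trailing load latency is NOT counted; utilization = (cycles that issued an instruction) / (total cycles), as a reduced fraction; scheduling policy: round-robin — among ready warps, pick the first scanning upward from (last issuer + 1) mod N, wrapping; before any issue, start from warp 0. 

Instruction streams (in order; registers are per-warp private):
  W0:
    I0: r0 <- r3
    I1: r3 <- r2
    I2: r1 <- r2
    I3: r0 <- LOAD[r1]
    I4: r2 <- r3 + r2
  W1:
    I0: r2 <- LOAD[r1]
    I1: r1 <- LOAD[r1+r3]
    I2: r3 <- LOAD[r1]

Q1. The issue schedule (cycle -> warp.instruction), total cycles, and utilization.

cycle 0: W0.I0
cycle 1: W1.I0
cycle 2: W0.I1
cycle 3: W1.I1
cycle 4: W0.I2
cycle 5: W0.I3
cycle 6: W0.I4
cycle 7: idle
cycle 8: idle
cycle 9: idle
cycle 10: idle
cycle 11: W1.I2

Answer: 12 cycles, utilization 2/3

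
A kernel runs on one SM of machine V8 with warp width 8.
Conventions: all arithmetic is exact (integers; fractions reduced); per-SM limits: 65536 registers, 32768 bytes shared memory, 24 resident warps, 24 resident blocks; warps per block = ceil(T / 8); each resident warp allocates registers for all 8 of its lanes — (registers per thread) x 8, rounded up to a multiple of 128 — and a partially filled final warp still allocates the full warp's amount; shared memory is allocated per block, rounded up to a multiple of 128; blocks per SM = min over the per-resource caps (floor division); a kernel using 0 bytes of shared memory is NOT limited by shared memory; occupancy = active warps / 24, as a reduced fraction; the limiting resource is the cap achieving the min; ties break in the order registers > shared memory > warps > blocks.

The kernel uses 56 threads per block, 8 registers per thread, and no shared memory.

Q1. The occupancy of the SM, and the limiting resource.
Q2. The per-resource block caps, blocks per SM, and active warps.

Answer: occupancy 7/8, limited by warps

registers: 73 blocks
shared memory: no limit (kernel uses none)
warps: 3 blocks
blocks: 24 blocks

Answer: 3 blocks, 21 active warps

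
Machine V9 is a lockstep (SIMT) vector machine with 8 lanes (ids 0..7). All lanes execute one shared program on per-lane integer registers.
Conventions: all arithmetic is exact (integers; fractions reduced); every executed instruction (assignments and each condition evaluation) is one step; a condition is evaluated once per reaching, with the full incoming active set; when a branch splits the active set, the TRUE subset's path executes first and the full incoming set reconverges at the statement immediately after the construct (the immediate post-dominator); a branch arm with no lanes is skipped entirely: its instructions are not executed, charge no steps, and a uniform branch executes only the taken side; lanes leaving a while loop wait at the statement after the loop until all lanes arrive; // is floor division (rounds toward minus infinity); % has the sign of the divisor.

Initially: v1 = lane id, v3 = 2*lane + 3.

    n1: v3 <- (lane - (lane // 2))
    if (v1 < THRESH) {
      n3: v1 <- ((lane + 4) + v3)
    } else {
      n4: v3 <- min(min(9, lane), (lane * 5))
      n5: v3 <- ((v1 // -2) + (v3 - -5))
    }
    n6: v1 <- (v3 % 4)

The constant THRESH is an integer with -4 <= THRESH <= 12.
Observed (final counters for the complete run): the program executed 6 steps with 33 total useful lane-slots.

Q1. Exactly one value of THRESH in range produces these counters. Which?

Answer: THRESH = 7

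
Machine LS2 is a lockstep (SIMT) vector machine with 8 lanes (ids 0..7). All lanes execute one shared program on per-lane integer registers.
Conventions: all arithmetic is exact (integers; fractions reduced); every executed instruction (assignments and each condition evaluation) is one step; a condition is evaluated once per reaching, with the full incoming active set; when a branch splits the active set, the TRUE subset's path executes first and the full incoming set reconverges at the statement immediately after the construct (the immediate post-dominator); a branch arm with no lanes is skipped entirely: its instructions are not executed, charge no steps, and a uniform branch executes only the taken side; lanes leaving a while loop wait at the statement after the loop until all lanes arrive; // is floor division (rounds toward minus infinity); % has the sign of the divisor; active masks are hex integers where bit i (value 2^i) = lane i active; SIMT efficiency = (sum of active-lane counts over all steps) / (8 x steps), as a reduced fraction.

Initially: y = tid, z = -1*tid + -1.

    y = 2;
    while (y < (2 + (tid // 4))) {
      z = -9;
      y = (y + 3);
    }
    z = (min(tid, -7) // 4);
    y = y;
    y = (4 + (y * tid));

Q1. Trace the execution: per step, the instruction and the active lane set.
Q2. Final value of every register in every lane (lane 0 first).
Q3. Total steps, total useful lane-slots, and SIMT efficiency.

step 0: y <- 2                       0xff
step 1: eval (y < (2 + (tid // 4)))  0xff
step 2: z <- -9                      0xf0
step 3: y <- (y + 3)                 0xf0
step 4: eval (y < (2 + (tid // 4)))  0xf0
step 5: z <- (min(tid, -7) // 4)     0xff
step 6: y <- y                       0xff
step 7: y <- (4 + (y * tid))         0xff

Answer: 8 steps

y: 4,6,8,10,24,29,34,39
z: -2,-2,-2,-2,-2,-2,-2,-2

steps = 8; useful = 52; efficiency = 52/64 = 13/16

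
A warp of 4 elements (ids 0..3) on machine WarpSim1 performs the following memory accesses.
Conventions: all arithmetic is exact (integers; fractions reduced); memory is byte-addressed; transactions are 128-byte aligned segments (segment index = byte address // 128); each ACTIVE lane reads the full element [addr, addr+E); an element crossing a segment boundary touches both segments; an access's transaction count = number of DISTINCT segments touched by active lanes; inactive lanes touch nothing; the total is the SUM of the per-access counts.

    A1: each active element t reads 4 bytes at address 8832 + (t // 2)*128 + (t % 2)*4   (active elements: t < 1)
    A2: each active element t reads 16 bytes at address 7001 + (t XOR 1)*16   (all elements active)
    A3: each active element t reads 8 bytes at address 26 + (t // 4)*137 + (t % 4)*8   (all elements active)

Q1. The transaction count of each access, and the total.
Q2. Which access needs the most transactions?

A1: 1 transaction
A2: 2 transactions
A3: 1 transaction

Answer: 1,2,1; total 4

Answer: A2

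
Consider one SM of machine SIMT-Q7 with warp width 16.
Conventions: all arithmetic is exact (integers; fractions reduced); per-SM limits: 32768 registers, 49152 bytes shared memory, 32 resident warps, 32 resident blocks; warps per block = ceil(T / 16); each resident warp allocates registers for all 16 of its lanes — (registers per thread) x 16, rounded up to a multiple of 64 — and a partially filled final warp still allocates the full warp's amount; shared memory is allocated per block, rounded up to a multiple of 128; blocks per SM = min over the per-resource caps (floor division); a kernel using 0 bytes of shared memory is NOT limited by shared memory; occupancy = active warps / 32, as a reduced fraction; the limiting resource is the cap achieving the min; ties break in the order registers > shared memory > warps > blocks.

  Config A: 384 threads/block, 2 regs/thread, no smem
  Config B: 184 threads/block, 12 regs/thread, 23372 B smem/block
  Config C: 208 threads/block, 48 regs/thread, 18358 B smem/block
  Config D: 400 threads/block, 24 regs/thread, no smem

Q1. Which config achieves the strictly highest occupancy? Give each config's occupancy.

occupancies: A 3/4, B 3/4, C 13/16, D 25/32

Answer: C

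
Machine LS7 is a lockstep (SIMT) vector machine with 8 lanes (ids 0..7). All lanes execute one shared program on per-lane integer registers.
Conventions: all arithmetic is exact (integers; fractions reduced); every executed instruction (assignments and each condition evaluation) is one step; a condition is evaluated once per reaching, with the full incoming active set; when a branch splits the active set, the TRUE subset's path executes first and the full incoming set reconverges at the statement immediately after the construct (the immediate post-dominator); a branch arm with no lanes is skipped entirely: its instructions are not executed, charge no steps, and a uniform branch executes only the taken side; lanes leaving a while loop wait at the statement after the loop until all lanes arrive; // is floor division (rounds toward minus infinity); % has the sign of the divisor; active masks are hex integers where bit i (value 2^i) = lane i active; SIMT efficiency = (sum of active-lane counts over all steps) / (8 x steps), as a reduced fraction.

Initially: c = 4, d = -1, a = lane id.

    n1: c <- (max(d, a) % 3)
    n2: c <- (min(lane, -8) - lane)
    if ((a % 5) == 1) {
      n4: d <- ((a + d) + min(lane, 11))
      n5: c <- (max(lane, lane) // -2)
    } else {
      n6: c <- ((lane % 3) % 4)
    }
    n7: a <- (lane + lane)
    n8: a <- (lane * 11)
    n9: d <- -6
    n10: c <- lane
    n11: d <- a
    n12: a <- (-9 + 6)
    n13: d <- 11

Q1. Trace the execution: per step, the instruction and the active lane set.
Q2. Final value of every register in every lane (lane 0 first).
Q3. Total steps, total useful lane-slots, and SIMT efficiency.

step 0: c <- (max(d, a) % 3)         0xff
step 1: c <- (min(lane, -8) - lane)  0xff
step 2: eval ((a % 5) == 1)          0xff
step 3: d <- ((a + d) + min(lane, 11)) 0x42
step 4: c <- (max(lane, lane) // -2) 0x42
step 5: c <- ((lane % 3) % 4)        0xbd
step 6: a <- (lane + lane)           0xff
step 7: a <- (lane * 11)             0xff
step 8: d <- -6                      0xff
step 9: c <- lane                    0xff
step 10: d <- a                       0xff
step 11: a <- (-9 + 6)                0xff
step 12: d <- 11                      0xff

Answer: 13 steps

c: 0,1,2,3,4,5,6,7
d: 11,11,11,11,11,11,11,11
a: -3,-3,-3,-3,-3,-3,-3,-3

steps = 13; useful = 90; efficiency = 90/104 = 45/52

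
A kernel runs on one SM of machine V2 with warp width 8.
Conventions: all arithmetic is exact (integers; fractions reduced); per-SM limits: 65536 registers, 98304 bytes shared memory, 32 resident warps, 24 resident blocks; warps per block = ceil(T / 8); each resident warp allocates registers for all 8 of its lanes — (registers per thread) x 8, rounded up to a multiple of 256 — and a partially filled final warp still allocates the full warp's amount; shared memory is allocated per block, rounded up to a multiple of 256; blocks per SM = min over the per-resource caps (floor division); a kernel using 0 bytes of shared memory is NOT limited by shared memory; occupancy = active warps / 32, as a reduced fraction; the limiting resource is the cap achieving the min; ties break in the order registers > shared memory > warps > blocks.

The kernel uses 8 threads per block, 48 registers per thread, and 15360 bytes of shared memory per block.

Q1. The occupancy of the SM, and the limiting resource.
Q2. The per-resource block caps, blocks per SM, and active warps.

Answer: occupancy 3/16, limited by shared memory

registers: 128 blocks
shared memory: 6 blocks
warps: 32 blocks
blocks: 24 blocks

Answer: 6 blocks, 6 active warps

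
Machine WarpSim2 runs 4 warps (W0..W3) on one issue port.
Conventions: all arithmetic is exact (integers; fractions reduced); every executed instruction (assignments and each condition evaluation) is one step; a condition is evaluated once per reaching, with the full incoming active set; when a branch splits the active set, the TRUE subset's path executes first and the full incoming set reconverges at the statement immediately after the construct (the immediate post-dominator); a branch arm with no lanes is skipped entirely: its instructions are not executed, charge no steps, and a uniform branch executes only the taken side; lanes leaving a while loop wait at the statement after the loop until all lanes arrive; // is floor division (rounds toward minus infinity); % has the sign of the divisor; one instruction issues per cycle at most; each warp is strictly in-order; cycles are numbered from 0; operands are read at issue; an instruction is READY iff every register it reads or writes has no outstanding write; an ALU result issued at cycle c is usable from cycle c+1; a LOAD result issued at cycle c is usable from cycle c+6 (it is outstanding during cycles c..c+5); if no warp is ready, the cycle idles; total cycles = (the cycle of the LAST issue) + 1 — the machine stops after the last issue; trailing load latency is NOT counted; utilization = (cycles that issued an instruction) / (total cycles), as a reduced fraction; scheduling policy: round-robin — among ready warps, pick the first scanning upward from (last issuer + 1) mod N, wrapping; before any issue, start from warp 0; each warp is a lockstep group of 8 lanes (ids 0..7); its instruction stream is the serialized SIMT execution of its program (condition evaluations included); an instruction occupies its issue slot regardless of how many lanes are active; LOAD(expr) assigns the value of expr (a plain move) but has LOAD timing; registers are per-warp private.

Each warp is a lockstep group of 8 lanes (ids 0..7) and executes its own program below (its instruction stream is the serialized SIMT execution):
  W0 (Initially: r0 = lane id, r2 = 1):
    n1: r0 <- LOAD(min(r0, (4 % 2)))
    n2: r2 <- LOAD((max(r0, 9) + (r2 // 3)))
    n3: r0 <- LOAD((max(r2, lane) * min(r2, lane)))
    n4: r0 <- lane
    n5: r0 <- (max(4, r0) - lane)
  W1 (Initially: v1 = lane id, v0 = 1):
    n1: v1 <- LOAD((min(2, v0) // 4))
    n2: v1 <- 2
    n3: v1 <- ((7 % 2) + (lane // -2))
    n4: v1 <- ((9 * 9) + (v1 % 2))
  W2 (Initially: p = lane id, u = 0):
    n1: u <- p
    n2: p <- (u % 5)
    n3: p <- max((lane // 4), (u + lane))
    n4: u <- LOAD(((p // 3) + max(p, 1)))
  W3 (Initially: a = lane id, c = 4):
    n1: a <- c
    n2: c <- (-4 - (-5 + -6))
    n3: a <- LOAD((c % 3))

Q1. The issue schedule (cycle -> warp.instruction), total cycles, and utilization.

cycle 0: W0.I0
cycle 1: W1.I0
cycle 2: W2.I0
cycle 3: W3.I0
cycle 4: W2.I1
cycle 5: W3.I1
cycle 6: W0.I1
cycle 7: W1.I1
cycle 8: W2.I2
cycle 9: W3.I2
cycle 10: W1.I2
cycle 11: W2.I3
cycle 12: W0.I2
cycle 13: W1.I3
cycle 14: idle
cycle 15: idle
cycle 16: idle
cycle 17: idle
cycle 18: W0.I3
cycle 19: W0.I4

Answer: 20 cycles, utilization 4/5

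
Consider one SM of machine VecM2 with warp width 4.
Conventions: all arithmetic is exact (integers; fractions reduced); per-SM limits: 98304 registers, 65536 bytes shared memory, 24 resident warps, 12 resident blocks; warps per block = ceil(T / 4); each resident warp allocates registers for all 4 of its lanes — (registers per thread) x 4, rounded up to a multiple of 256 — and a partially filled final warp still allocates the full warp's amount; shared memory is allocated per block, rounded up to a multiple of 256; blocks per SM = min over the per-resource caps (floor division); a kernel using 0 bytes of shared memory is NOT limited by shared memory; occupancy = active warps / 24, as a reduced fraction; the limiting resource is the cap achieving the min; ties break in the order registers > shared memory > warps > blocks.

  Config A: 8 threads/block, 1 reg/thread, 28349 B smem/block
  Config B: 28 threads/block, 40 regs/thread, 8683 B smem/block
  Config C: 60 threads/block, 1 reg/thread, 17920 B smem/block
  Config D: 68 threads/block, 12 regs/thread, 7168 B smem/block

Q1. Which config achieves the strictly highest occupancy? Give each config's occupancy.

occupancies: A 1/6, B 7/8, C 5/8, D 17/24

Answer: B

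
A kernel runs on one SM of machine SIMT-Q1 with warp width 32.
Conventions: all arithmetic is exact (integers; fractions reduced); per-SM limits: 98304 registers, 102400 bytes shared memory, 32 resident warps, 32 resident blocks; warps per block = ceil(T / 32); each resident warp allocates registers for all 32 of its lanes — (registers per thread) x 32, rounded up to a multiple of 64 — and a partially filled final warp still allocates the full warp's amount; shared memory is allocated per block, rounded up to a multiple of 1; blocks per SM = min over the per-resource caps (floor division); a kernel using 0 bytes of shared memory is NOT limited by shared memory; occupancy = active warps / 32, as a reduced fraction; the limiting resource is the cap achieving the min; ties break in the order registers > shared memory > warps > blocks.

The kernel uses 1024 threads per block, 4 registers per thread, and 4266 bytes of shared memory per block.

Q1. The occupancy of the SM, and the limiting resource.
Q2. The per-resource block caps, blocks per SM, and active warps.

Answer: occupancy 1, limited by warps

registers: 24 blocks
shared memory: 24 blocks
warps: 1 block
blocks: 32 blocks

Answer: 1 block, 32 active warps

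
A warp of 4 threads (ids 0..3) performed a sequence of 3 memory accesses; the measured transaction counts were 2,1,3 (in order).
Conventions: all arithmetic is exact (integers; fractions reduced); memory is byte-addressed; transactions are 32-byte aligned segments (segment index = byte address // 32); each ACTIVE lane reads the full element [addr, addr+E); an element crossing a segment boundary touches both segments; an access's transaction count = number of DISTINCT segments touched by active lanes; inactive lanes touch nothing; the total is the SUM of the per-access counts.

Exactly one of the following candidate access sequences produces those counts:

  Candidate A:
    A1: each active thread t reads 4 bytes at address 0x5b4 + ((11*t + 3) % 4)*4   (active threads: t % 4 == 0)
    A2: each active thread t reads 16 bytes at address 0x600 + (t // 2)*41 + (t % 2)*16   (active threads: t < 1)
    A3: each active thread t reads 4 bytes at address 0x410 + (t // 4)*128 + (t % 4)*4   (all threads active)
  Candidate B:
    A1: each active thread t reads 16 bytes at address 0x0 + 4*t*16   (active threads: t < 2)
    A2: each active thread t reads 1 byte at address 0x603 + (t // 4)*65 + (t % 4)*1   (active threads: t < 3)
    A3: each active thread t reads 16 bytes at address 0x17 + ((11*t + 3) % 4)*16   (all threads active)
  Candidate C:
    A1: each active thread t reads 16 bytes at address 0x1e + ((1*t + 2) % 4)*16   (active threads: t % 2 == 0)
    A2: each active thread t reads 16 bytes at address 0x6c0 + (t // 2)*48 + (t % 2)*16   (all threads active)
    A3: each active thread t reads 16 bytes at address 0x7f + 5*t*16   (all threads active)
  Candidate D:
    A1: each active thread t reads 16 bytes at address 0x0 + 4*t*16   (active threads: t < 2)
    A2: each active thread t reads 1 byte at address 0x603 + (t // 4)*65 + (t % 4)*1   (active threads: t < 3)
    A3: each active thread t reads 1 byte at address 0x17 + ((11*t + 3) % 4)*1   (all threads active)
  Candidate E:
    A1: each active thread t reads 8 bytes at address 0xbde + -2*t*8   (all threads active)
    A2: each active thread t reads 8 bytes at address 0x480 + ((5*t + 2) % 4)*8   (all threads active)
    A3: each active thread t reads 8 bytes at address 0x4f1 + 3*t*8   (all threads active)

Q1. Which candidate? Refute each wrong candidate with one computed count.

A: A1 gives 1 transaction, not 2
C: A1 gives 3 transactions, not 2
D: A3 gives 1 transaction, not 3
E: A1 gives 3 transactions, not 2
B: all counts match (2,1,3)

Answer: B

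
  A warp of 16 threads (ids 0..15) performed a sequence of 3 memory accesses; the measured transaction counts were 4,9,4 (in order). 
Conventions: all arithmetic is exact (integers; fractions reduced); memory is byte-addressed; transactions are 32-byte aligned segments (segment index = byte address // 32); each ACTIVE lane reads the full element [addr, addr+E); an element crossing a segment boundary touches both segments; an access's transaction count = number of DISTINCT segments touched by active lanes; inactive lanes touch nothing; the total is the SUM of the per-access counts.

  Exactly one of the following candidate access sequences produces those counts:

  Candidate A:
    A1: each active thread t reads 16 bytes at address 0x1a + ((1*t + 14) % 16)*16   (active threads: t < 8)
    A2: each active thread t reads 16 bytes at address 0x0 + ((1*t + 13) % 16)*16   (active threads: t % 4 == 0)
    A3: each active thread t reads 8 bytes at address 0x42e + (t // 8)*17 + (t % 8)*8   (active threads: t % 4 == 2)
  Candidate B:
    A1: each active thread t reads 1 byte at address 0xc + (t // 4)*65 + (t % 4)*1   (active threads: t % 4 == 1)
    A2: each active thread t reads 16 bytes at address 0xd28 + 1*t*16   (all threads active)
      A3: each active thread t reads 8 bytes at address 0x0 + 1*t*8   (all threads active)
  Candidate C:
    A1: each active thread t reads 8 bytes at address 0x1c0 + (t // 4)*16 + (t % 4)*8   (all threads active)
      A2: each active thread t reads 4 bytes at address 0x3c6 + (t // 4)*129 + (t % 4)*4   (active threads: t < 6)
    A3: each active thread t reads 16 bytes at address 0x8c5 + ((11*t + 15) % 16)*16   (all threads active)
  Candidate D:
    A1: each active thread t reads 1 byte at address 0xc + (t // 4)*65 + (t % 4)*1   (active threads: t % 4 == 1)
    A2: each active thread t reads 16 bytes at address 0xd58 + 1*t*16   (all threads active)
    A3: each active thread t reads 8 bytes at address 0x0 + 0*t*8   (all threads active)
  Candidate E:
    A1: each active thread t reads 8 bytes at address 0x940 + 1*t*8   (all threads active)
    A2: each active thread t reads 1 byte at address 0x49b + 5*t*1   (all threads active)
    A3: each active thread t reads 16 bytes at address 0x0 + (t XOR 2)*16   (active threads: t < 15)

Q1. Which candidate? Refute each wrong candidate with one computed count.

A: A1 gives 6 transactions, not 4
C: A1 gives 3 transactions, not 4
D: A3 gives 1 transaction, not 4
E: A2 gives 4 transactions, not 9
B: all counts match (4,9,4)

Answer: B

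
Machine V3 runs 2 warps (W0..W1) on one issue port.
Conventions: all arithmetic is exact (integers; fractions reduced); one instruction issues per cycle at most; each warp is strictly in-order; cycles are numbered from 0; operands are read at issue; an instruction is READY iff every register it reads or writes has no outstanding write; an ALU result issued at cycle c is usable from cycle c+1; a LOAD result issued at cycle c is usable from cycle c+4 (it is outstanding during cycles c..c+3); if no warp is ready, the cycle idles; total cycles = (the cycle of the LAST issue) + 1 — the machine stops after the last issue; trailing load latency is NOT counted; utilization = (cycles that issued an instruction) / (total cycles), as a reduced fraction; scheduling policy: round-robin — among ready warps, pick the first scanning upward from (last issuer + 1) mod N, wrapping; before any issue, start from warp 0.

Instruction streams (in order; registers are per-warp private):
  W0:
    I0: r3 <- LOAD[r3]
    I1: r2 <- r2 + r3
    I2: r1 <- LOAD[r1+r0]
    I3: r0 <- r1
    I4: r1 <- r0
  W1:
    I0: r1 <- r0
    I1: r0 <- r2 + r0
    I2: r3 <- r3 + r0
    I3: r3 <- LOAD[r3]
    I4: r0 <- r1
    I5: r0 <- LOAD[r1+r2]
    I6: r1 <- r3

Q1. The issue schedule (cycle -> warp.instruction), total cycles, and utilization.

cycle 0: W0.I0
cycle 1: W1.I0
cycle 2: W1.I1
cycle 3: W1.I2
cycle 4: W0.I1
cycle 5: W1.I3
cycle 6: W0.I2
cycle 7: W1.I4
cycle 8: W1.I5
cycle 9: W1.I6
cycle 10: W0.I3
cycle 11: W0.I4

Answer: 12 cycles, utilization 1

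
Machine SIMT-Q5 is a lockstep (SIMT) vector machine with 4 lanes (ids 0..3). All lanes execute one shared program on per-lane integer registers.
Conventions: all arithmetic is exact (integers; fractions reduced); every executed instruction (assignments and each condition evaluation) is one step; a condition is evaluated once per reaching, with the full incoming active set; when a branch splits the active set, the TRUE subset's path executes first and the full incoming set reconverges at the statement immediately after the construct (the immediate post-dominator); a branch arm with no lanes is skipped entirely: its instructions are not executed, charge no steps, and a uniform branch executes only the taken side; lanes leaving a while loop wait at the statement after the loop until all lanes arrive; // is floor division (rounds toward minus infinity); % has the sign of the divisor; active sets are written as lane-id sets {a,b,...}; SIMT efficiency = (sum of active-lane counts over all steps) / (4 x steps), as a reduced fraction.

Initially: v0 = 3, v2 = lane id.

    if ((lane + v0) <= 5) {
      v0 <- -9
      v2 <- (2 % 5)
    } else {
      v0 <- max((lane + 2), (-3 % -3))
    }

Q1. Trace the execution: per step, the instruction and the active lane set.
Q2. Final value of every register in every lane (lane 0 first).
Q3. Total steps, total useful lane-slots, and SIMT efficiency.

step 0: eval ((lane + v0) <= 5)      {0,1,2,3}
step 1: v0 <- -9                     {0,1,2}
step 2: v2 <- (2 % 5)                {0,1,2}
step 3: v0 <- max((lane + 2), (-3 % -3)) {3}

Answer: 4 steps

v0: -9,-9,-9,5
v2: 2,2,2,3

steps = 4; useful = 11; efficiency = 11/16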